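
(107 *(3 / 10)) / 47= 321 / 470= 0.68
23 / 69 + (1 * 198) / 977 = 1571 / 2931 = 0.54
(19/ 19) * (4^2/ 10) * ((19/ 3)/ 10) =76/ 75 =1.01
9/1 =9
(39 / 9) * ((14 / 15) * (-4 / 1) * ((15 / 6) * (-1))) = 364 / 9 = 40.44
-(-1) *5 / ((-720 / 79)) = -79 / 144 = -0.55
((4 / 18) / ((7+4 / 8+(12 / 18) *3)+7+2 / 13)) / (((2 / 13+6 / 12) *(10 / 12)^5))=1168128 / 23003125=0.05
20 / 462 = 10 / 231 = 0.04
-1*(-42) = 42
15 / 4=3.75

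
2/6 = 1/3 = 0.33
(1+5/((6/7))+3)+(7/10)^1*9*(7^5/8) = 3178883/240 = 13245.35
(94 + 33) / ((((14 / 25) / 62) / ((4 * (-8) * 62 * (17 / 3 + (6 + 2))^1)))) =-8006283200 / 21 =-381251580.95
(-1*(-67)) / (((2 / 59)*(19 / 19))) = 3953 / 2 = 1976.50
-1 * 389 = -389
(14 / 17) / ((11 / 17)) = 14 / 11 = 1.27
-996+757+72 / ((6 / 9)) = -131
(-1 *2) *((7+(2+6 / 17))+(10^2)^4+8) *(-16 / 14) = 228571468.24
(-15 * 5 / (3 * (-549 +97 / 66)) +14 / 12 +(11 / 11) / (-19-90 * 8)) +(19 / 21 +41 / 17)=28776098975 / 6355847834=4.53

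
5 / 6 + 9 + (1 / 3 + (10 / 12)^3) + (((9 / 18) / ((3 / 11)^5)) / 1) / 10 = 426547 / 9720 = 43.88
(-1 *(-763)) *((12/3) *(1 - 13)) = -36624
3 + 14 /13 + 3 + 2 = 118 /13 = 9.08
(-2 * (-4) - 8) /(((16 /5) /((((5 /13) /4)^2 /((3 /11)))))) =0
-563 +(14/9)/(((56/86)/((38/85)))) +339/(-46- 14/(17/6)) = -376683043/662490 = -568.59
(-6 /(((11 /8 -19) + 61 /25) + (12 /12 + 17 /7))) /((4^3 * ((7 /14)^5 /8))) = 33600 /16459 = 2.04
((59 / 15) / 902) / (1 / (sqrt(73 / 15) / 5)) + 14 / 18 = 59 * sqrt(1095) / 1014750 + 7 / 9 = 0.78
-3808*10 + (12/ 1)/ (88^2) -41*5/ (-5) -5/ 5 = -73645437/ 1936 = -38040.00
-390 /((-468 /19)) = 95 /6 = 15.83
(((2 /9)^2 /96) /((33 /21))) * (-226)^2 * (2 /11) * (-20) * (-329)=588140140 /29403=20002.73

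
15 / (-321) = -5 / 107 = -0.05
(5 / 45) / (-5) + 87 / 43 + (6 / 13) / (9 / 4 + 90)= 2068936 / 1031355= 2.01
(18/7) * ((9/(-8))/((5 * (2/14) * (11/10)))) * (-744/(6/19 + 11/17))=9732636/3421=2844.97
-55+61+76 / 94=320 / 47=6.81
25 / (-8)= -3.12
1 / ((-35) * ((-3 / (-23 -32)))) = -11 / 21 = -0.52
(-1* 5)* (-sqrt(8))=10* sqrt(2)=14.14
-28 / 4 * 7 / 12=-49 / 12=-4.08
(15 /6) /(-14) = -5 /28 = -0.18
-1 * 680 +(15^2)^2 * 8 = 404320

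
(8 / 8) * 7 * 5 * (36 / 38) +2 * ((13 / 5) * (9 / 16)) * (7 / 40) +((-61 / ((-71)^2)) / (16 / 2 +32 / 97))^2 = 66333041079851629 / 1970106639895600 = 33.67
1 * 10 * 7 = 70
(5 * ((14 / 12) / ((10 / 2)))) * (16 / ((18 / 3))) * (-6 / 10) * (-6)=56 / 5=11.20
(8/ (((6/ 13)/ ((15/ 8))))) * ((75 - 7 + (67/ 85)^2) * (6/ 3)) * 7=45116799/ 1445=31222.70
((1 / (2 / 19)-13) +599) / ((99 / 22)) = 397 / 3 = 132.33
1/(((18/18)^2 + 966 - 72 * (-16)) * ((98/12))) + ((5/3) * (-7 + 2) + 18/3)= -726799/311493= -2.33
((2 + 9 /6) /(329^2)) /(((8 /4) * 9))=1 /556668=0.00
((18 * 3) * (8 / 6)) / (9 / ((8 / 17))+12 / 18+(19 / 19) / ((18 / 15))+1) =576 / 173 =3.33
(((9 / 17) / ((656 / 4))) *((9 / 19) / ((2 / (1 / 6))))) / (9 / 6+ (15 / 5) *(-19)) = -9 / 3919928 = -0.00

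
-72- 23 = -95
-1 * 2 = -2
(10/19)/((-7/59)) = -590/133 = -4.44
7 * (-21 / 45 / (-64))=49 / 960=0.05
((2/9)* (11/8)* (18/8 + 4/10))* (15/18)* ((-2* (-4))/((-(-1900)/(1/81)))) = 583/16621200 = 0.00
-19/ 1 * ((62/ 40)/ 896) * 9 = -5301/ 17920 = -0.30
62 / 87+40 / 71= 1.28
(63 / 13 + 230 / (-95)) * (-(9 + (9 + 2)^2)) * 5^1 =-29950 / 19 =-1576.32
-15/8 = -1.88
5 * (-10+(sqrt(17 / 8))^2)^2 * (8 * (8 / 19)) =1044.47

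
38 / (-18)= -19 / 9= -2.11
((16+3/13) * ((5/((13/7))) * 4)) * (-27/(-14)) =56970/169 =337.10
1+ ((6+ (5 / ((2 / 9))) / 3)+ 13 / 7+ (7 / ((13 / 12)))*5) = 8857 / 182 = 48.66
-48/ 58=-0.83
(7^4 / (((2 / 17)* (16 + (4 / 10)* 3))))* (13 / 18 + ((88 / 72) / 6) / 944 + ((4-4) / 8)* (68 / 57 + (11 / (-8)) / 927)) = 7515838295 / 8767872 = 857.20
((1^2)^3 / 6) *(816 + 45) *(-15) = -4305 / 2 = -2152.50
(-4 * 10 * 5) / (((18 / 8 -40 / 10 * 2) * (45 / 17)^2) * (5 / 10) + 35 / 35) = 462400 / 44263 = 10.45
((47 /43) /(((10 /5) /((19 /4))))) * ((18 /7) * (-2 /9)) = -893 /602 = -1.48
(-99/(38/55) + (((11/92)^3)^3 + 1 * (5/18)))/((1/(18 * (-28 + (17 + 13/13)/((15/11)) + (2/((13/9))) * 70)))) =-30818158684375887203100731/145779820914724372480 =-211402.09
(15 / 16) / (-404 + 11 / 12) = -45 / 19348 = -0.00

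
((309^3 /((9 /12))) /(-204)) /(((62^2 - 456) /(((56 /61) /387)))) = -0.14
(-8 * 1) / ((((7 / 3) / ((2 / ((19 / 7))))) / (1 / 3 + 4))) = -208 / 19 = -10.95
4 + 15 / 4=31 / 4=7.75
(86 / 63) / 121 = 86 / 7623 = 0.01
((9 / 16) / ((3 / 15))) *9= 405 / 16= 25.31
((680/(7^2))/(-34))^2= 400/2401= 0.17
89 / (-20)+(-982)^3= -18939323449 / 20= -946966172.45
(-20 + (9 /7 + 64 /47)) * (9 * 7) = -51381 /47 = -1093.21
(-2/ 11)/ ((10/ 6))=-6/ 55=-0.11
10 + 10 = 20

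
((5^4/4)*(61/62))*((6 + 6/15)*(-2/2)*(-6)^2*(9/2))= -4941000/31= -159387.10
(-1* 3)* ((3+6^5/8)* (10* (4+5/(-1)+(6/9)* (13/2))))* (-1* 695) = 67762500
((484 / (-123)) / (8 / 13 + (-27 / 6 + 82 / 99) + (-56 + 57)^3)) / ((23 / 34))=14119248 / 4991299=2.83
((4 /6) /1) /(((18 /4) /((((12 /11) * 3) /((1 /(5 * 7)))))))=560 /33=16.97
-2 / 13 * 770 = -118.46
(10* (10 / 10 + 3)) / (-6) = -20 / 3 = -6.67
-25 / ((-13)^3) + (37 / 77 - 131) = -22077925 / 169169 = -130.51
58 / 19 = 3.05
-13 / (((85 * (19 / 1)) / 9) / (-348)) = 40716 / 1615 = 25.21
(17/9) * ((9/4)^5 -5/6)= 2967979/27648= 107.35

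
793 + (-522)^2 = 273277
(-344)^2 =118336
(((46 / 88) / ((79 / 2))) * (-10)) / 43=-115 / 37367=-0.00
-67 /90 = -0.74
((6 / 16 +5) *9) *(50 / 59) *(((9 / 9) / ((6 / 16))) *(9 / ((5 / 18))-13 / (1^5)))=125130 / 59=2120.85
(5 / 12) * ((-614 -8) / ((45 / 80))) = -12440 / 27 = -460.74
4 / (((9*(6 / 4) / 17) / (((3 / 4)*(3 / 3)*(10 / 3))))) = 340 / 27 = 12.59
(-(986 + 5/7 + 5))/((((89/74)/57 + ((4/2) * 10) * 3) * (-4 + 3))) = 29281356/1772183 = 16.52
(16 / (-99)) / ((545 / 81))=-144 / 5995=-0.02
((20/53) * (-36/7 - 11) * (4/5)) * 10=-18080/371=-48.73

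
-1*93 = -93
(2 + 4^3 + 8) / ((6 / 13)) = 481 / 3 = 160.33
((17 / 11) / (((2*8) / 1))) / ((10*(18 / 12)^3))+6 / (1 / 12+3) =428309 / 219780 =1.95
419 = 419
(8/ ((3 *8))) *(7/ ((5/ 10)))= 14/ 3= 4.67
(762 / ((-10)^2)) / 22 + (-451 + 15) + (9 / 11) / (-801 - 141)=-435.65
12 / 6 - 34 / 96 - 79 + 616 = 25855 / 48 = 538.65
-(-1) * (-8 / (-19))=8 / 19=0.42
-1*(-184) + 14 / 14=185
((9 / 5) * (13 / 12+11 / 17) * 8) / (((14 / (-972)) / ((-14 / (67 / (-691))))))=-1422558936 / 5695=-249790.86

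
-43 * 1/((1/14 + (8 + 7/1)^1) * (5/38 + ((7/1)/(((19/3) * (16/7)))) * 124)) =-45752/963637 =-0.05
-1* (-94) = 94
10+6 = 16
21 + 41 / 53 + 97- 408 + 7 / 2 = -30287 / 106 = -285.73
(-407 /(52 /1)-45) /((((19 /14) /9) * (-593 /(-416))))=-2768976 /11267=-245.76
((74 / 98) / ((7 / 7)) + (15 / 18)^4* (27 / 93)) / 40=195793 / 8749440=0.02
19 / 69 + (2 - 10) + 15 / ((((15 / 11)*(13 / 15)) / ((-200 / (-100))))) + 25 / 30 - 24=-3293 / 598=-5.51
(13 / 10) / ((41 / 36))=1.14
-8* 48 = -384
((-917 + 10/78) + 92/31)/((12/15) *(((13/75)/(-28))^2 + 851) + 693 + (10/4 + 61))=-2030272125000/3193015916857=-0.64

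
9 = 9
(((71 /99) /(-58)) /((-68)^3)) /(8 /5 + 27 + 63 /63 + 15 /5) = 355 /294291372672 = 0.00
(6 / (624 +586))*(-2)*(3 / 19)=-18 / 11495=-0.00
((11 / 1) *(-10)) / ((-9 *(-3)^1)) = -110 / 27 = -4.07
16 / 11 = 1.45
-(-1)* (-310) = -310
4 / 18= 2 / 9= 0.22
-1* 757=-757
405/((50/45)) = 729/2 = 364.50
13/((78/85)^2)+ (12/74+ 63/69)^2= 5624173525/338926068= 16.59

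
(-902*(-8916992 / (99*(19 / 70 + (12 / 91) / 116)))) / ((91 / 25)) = 5301151744000 / 64737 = 81887510.14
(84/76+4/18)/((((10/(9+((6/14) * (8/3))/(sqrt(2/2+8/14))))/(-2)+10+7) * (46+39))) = 5758763/6061501980 - 227 * sqrt(77)/606150198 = 0.00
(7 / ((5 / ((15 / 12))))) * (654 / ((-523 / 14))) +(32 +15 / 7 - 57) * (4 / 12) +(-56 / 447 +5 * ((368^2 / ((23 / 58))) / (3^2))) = 931244949371 / 4909401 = 189686.06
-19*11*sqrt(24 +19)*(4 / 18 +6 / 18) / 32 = -23.79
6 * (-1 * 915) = -5490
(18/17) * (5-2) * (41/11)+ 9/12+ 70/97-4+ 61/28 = 11.49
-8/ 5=-1.60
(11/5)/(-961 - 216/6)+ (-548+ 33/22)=-5448627/9970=-546.50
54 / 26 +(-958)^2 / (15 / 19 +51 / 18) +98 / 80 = 253332.83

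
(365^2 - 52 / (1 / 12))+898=133499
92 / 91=1.01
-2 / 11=-0.18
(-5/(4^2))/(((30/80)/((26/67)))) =-65/201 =-0.32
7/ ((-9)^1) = -7/ 9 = -0.78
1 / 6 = 0.17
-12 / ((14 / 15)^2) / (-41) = 675 / 2009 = 0.34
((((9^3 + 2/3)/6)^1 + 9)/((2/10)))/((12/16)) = 23510/27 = 870.74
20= 20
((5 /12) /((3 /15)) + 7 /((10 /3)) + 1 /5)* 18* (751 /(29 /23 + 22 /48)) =163540764 /4745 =34465.91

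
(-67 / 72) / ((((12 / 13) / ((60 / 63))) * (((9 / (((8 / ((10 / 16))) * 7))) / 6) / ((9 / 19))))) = -13936 / 513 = -27.17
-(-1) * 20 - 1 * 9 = 11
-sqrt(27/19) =-3 * sqrt(57)/19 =-1.19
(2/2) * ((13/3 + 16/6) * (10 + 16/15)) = 1162/15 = 77.47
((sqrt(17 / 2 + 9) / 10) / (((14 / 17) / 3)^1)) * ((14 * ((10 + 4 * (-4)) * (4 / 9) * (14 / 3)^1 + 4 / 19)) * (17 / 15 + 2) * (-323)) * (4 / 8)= 7103909 * sqrt(70) / 450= 132079.04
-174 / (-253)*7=1218 / 253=4.81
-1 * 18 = -18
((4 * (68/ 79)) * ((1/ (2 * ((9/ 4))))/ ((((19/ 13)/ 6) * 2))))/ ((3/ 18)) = 9.42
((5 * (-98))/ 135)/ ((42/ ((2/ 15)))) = -14/ 1215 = -0.01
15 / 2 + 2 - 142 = -265 / 2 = -132.50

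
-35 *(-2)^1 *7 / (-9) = -490 / 9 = -54.44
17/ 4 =4.25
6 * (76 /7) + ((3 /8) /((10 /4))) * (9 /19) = 173469 /2660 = 65.21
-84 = -84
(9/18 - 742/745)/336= -739/500640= -0.00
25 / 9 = 2.78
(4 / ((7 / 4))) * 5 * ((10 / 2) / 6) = 200 / 21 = 9.52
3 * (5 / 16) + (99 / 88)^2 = 141 / 64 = 2.20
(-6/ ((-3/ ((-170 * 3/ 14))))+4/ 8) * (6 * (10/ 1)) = -30390/ 7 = -4341.43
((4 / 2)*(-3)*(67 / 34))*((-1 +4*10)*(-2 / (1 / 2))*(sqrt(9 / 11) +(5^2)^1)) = 47780.15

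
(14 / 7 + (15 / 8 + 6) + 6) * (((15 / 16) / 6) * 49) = 31115 / 256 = 121.54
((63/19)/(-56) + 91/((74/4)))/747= 27331/4201128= 0.01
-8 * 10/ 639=-80/ 639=-0.13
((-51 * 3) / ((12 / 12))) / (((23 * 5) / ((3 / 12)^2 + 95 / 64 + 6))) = -3213 / 320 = -10.04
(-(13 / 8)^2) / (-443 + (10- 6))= 0.01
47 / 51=0.92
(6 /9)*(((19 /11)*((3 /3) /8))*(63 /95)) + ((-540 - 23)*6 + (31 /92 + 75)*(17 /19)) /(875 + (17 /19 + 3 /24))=-4102363 /1113660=-3.68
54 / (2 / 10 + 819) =135 / 2048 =0.07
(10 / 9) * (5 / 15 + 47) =52.59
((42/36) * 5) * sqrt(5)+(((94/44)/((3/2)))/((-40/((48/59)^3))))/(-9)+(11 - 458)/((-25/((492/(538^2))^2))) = 645287273709767/295731678861481225+35 * sqrt(5)/6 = 13.05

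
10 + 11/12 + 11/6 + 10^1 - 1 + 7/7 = 91/4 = 22.75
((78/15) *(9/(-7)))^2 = 54756/1225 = 44.70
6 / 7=0.86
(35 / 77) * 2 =10 / 11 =0.91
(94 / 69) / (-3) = -94 / 207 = -0.45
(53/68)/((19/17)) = 53/76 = 0.70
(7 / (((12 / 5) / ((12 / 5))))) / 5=7 / 5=1.40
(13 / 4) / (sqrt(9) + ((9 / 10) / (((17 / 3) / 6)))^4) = 678608125 / 798594384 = 0.85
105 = 105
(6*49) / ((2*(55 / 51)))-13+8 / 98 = 332538 / 2695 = 123.39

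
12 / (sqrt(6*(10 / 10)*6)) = 2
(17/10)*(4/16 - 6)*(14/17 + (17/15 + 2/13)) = -160931/7800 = -20.63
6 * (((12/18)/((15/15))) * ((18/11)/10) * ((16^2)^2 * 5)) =2359296/11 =214481.45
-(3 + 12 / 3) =-7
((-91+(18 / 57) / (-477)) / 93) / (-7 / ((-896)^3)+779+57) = -28250183041024 / 24136035739126137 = -0.00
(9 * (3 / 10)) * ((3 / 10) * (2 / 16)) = 81 / 800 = 0.10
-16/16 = -1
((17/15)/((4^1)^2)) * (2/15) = 17/1800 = 0.01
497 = 497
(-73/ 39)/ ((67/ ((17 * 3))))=-1241/ 871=-1.42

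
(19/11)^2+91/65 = 2652/605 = 4.38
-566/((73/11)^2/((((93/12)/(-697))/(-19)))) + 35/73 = 66610197/141143894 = 0.47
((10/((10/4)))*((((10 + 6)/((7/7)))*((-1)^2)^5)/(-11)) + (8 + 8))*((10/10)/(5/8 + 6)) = 896/583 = 1.54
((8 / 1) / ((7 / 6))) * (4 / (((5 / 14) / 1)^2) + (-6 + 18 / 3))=5376 / 25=215.04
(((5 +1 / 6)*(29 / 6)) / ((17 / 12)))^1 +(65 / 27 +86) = 106.03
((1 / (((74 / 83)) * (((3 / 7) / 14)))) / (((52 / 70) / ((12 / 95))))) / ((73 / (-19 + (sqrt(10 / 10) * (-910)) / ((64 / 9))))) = -133889707 / 10674352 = -12.54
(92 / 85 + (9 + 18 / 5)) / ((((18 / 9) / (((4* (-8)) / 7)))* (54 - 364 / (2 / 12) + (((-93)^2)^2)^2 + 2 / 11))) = -204688 / 36624629442562934885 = -0.00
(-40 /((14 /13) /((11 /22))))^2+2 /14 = 16907 /49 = 345.04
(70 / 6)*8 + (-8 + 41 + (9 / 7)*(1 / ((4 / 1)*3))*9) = 10693 / 84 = 127.30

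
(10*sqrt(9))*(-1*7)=-210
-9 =-9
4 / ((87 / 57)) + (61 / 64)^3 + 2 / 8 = 28405937 / 7602176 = 3.74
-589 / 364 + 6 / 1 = 1595 / 364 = 4.38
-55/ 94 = -0.59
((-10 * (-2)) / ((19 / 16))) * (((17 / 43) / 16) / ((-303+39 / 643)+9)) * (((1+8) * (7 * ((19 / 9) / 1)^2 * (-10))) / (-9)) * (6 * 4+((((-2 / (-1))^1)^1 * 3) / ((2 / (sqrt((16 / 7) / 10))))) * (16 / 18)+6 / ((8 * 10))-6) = -1751856715 / 219432483-132920960 * sqrt(70) / 1974892347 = -8.55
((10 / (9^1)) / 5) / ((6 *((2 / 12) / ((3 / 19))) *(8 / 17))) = 0.07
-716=-716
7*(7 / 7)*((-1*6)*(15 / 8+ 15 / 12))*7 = -3675 / 4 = -918.75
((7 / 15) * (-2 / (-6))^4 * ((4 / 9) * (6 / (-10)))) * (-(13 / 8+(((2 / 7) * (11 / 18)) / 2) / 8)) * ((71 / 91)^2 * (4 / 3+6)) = 91438699 / 8149746150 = 0.01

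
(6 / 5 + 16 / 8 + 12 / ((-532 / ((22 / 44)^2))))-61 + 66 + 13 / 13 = 24457 / 2660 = 9.19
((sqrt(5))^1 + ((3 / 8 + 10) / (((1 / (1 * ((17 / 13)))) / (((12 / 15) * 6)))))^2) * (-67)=-1200525363 / 4225-67 * sqrt(5)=-284297.83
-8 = -8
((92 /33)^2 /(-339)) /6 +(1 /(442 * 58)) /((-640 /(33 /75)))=-1735877014643 /454275252288000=-0.00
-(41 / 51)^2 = -1681 / 2601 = -0.65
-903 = -903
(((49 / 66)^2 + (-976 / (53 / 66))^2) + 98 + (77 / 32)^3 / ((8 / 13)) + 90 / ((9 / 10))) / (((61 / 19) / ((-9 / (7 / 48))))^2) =34642765529025593408001 / 63458940396544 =545908351.33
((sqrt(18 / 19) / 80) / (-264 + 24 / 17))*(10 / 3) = -17*sqrt(38) / 678528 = -0.00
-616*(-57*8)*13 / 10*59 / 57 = 1889888 / 5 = 377977.60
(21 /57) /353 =7 /6707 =0.00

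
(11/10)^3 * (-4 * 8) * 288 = -1533312/125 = -12266.50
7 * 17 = 119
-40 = -40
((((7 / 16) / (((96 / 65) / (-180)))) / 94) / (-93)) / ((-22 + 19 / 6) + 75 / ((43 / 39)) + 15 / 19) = 5576025 / 45691333504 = 0.00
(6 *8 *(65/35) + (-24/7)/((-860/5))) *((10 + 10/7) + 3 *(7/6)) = 400653/301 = 1331.07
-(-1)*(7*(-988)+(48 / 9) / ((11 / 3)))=-76060 / 11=-6914.55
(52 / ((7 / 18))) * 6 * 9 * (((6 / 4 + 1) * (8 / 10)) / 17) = 101088 / 119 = 849.48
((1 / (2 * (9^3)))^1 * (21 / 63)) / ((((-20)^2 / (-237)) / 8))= -79 / 72900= -0.00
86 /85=1.01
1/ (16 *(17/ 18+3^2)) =9/ 1432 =0.01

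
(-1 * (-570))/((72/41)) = 3895/12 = 324.58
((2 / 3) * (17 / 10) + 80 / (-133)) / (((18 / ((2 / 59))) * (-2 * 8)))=-1061 / 16949520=-0.00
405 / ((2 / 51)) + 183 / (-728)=7518237 / 728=10327.25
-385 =-385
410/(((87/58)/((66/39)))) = 18040/39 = 462.56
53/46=1.15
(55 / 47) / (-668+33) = -11 / 5969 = -0.00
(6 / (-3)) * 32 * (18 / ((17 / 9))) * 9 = -93312 / 17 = -5488.94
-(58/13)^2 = -3364/169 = -19.91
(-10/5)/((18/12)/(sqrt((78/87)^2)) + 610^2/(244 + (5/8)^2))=-1626664/1239709567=-0.00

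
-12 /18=-2 /3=-0.67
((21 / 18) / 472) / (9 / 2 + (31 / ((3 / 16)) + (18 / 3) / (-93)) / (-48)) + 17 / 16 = 338755 / 318128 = 1.06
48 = 48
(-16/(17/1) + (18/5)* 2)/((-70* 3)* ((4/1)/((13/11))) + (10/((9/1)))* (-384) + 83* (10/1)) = -10374/509575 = -0.02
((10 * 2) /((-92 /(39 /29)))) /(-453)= 0.00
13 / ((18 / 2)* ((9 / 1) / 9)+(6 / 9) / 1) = 1.34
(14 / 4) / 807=7 / 1614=0.00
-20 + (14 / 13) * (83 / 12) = -979 / 78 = -12.55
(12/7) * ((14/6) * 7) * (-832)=-23296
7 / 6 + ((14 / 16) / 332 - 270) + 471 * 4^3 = 238045349 / 7968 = 29875.17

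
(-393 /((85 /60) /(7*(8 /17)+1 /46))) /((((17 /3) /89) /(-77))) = 125703770346 /112999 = 1112432.59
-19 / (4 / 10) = -95 / 2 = -47.50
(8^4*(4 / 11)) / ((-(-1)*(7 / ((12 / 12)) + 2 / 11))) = 16384 / 79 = 207.39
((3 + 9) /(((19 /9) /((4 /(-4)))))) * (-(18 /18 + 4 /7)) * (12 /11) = 1296 /133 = 9.74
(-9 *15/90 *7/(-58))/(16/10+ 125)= 35/24476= 0.00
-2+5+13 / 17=64 / 17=3.76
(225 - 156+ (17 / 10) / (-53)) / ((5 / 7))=255871 / 2650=96.56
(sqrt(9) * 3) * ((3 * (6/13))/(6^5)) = 1/624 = 0.00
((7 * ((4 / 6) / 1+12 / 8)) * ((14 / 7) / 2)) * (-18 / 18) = -91 / 6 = -15.17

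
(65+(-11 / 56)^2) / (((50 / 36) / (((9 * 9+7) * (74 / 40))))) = 747109143 / 98000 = 7623.56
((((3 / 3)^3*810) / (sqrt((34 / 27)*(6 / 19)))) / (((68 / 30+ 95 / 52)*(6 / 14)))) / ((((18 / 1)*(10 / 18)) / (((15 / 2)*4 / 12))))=552825*sqrt(323) / 54281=183.04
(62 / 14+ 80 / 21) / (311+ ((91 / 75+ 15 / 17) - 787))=-73525 / 4229596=-0.02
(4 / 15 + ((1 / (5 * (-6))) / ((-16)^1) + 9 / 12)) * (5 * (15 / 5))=489 / 32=15.28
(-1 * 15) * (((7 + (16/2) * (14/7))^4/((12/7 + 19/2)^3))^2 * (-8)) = 70757445944251153920/14976071831449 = 4724699.96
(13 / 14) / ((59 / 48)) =312 / 413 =0.76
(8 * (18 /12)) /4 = 3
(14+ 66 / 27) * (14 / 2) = 1036 / 9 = 115.11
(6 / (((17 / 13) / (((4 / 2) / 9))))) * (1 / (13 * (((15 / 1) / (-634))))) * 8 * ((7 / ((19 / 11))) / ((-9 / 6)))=71.65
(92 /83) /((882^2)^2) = 23 /12557189307852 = 0.00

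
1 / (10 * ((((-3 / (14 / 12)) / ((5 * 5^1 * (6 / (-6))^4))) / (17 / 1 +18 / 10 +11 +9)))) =-679 / 18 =-37.72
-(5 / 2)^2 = -6.25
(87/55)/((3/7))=3.69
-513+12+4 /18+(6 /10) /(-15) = -112684 /225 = -500.82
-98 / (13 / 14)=-1372 / 13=-105.54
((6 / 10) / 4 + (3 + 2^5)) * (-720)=-25308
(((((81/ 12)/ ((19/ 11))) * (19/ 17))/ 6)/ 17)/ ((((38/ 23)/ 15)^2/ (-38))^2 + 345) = 1402528111875/ 11300126499863528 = 0.00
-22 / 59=-0.37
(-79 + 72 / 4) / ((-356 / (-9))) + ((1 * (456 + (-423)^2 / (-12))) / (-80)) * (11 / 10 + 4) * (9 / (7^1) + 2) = 6033055743 / 1993600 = 3026.21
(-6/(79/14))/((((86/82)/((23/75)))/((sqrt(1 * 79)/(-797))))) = 26404 * sqrt(79)/67685225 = 0.00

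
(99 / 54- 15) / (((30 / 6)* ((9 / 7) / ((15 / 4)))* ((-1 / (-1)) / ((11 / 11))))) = -553 / 72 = -7.68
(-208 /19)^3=-8998912 /6859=-1311.99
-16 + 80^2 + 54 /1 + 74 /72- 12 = 231373 /36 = 6427.03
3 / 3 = 1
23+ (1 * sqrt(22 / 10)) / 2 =sqrt(55) / 10+ 23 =23.74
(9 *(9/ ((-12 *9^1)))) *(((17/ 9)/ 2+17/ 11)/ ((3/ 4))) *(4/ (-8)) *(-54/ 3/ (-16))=493/ 352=1.40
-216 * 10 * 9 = -19440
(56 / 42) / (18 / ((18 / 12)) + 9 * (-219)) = -4 / 5877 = -0.00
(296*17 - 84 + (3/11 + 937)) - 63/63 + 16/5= 323811/55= 5887.47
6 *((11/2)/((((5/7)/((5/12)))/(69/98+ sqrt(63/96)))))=759/56+ 77 *sqrt(42)/32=29.15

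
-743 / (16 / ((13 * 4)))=-9659 / 4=-2414.75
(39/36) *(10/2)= 65/12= 5.42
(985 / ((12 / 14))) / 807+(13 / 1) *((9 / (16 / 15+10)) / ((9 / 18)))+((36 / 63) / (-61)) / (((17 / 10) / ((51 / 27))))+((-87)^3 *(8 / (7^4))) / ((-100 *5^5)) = 34588571654614717 / 1532828787656250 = 22.57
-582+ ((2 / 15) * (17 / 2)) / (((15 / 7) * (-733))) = -95986469 / 164925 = -582.00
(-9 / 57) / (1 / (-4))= 12 / 19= 0.63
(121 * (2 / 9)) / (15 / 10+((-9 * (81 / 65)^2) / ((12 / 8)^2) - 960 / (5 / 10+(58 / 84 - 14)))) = 550078100 / 1436780727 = 0.38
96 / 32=3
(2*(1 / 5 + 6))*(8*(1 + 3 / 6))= 148.80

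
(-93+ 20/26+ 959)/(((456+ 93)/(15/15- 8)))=-8764/793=-11.05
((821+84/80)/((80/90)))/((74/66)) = 4882977/5920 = 824.83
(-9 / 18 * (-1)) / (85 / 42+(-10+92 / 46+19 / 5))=-0.23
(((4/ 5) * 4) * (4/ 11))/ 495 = 64/ 27225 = 0.00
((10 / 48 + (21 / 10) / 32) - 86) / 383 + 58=21243143 / 367680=57.78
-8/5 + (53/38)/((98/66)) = -6151/9310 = -0.66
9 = 9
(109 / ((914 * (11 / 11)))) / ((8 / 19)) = 2071 / 7312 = 0.28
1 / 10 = 0.10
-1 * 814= -814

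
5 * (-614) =-3070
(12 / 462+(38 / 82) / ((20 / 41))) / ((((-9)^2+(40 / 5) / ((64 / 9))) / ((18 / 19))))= 6012 / 533995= 0.01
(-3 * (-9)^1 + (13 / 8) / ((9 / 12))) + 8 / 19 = 3373 / 114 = 29.59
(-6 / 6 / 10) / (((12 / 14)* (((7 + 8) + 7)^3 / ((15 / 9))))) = -7 / 383328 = -0.00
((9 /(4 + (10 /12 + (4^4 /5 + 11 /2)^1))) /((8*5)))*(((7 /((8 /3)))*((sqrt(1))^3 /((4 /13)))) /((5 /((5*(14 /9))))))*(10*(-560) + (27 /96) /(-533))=-42121501569 /155004928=-271.74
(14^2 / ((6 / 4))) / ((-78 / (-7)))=1372 / 117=11.73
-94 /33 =-2.85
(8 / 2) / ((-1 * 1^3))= -4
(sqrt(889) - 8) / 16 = -1 / 2 + sqrt(889) / 16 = 1.36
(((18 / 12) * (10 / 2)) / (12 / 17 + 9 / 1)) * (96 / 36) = 68 / 33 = 2.06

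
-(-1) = 1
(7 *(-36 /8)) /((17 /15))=-945 /34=-27.79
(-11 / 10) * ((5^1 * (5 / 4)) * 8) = -55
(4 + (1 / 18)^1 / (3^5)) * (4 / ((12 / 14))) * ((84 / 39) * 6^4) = 54870592 / 1053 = 52108.82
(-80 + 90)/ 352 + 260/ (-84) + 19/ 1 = 58889/ 3696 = 15.93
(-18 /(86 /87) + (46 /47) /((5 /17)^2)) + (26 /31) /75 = -32347073 /4698825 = -6.88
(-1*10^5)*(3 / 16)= -18750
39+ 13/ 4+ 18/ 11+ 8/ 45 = 87247/ 1980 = 44.06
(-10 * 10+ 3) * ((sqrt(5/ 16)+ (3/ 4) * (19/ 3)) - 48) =16781/ 4 - 97 * sqrt(5)/ 4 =4141.03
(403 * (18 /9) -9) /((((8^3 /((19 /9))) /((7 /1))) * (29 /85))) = 9010085 /133632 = 67.42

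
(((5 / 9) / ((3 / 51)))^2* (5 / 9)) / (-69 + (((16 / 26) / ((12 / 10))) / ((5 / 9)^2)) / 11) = -25829375 / 35886483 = -0.72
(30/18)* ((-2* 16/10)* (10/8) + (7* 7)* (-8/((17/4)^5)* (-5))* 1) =-18361940/4259571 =-4.31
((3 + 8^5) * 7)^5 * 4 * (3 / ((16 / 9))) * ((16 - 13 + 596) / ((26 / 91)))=8989536695937852718629355000000.00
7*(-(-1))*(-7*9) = -441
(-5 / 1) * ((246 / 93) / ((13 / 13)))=-410 / 31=-13.23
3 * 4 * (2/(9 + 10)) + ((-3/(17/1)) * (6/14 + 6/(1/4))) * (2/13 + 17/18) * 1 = -204075/58786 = -3.47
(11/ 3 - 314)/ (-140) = 133/ 60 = 2.22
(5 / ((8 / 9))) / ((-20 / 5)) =-45 / 32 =-1.41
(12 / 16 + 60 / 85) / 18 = 11 / 136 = 0.08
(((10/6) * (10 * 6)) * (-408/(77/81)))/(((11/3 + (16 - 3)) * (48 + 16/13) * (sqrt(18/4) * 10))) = -53703 * sqrt(2)/30800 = -2.47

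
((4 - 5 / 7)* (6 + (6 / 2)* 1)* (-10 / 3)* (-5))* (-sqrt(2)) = -3450* sqrt(2) / 7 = -697.01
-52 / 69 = -0.75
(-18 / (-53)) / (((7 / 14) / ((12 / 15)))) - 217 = -216.46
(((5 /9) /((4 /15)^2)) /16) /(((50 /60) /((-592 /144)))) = -2.41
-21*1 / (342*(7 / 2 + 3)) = -7 / 741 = -0.01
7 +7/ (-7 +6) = 0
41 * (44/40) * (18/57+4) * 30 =110946/19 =5839.26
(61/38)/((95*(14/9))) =549/50540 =0.01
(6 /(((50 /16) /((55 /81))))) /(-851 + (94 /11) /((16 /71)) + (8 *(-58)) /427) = -6613376 /4130069715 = -0.00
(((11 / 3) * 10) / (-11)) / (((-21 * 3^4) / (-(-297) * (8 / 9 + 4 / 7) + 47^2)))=184990 / 35721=5.18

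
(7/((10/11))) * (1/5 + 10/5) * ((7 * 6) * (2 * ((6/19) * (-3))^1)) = -1348.07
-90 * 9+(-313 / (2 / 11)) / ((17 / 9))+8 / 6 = -175445 / 102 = -1720.05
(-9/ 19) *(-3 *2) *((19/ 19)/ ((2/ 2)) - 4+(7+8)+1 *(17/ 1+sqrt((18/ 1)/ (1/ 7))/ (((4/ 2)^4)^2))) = 81 *sqrt(14)/ 2432+1566/ 19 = 82.55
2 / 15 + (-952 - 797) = -26233 / 15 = -1748.87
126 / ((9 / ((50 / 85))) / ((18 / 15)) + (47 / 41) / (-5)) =103320 / 10267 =10.06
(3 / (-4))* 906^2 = -615627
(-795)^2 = 632025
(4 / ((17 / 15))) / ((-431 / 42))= -2520 / 7327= -0.34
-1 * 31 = -31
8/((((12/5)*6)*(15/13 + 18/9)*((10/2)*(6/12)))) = 0.07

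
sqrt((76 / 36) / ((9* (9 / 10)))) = sqrt(190) / 27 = 0.51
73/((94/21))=1533/94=16.31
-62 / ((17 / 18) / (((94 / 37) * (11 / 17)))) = -1153944 / 10693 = -107.92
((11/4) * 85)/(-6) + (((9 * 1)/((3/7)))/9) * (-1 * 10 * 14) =-2925/8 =-365.62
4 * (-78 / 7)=-312 / 7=-44.57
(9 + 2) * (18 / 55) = 18 / 5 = 3.60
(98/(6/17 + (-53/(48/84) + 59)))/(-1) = 6664/2271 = 2.93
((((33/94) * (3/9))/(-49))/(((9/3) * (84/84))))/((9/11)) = -121/124362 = -0.00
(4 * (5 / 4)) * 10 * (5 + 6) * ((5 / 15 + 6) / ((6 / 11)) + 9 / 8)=252175 / 36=7004.86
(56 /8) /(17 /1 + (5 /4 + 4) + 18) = 4 /23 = 0.17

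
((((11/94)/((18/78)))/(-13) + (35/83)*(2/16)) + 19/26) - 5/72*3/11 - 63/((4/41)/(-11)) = 47554836283/6694116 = 7103.98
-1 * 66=-66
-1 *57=-57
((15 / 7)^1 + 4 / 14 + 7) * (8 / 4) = 132 / 7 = 18.86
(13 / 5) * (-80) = -208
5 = 5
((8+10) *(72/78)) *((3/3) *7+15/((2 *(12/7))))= 189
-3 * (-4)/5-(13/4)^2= -653/80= -8.16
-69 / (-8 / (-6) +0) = -207 / 4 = -51.75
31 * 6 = 186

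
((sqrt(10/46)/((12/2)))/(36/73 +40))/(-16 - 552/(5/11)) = -365 * sqrt(115)/2509573056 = -0.00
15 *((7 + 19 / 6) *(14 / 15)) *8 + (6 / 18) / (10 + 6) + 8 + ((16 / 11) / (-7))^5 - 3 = 49531426511727 / 43308546512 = 1143.69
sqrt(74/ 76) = sqrt(1406)/ 38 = 0.99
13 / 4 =3.25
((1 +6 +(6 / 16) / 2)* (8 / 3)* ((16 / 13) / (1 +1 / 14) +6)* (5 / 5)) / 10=16031 / 1170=13.70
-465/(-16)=465/16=29.06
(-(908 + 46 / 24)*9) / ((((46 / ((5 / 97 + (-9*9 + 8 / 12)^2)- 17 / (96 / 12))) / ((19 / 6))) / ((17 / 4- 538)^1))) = 19956785710623125 / 10280448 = 1941236968.53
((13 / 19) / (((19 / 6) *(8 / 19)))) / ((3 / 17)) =221 / 76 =2.91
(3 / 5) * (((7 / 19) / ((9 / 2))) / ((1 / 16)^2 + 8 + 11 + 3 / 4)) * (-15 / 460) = -896 / 11049545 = -0.00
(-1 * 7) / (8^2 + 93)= -7 / 157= -0.04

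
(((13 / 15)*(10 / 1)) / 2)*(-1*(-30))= 130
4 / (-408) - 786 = -80173 / 102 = -786.01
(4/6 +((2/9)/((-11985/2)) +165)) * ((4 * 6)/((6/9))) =71478524/11985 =5964.00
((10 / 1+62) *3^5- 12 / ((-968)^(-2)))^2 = 126040858611264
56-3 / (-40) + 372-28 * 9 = 7043 / 40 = 176.08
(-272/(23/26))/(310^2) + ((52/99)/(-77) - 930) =-3917461890614/4212279225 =-930.01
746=746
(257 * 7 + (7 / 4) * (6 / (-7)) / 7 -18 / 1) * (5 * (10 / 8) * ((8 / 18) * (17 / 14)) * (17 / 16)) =180126475 / 28224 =6382.03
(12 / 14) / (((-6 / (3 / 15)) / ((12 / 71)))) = -12 / 2485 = -0.00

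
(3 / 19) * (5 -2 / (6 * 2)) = 29 / 38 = 0.76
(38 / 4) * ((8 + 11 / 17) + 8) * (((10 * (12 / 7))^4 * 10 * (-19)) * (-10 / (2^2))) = 264806496000000 / 40817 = 6487652105.74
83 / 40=2.08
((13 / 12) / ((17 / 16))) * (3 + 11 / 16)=767 / 204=3.76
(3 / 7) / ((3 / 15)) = 15 / 7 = 2.14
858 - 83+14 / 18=6982 / 9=775.78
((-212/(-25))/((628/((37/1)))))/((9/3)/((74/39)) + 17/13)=1886482/10907575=0.17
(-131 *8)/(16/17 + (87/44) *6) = -391952/4789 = -81.84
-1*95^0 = -1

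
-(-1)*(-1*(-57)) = 57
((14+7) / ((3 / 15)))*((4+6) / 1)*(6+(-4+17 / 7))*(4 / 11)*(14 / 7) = 37200 / 11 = 3381.82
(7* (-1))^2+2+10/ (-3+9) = 158/ 3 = 52.67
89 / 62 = 1.44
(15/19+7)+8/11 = 1780/209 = 8.52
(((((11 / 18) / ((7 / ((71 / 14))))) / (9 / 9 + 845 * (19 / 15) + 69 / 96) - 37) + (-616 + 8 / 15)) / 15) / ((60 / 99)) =-542906694341 / 7564399500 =-71.77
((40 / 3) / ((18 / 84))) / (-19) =-560 / 171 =-3.27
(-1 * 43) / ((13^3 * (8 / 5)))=-215 / 17576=-0.01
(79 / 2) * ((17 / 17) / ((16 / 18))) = 44.44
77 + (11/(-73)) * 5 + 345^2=8694391/73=119101.25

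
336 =336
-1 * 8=-8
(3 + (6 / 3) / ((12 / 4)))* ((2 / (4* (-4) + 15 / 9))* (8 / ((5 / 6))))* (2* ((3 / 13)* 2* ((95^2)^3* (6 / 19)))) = -588321122400000 / 559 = -1052452812880.14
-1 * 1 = -1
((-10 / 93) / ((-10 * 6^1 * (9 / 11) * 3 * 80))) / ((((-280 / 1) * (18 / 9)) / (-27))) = 11 / 24998400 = 0.00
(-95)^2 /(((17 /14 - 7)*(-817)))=6650 /3483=1.91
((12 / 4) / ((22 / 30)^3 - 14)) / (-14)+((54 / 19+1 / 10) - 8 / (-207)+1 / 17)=328315115564 / 107456659065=3.06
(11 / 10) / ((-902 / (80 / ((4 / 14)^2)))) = -49 / 41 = -1.20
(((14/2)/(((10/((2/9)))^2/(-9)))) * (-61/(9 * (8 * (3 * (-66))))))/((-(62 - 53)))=427/28868400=0.00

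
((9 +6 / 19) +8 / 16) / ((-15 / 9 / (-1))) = 1119 / 190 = 5.89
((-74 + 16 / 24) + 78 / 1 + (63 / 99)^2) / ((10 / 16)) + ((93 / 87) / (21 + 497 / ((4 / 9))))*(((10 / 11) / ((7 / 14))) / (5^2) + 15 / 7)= 146536948 / 18053805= 8.12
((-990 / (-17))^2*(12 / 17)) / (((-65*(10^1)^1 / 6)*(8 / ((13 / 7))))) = -176418 / 34391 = -5.13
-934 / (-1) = 934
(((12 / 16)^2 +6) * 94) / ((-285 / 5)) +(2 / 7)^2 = -79997 / 7448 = -10.74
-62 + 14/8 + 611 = 2203/4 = 550.75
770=770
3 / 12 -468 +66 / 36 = -5591 / 12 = -465.92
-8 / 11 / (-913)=8 / 10043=0.00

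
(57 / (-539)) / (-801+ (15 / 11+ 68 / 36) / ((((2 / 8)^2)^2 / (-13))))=513 / 56394835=0.00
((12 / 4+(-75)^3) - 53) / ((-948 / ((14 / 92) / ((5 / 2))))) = 590695 / 21804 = 27.09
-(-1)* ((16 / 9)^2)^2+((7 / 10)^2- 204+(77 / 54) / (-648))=-507883019 / 2624400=-193.52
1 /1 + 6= 7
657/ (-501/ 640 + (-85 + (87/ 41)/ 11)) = -7.68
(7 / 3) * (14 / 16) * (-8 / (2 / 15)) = -245 / 2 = -122.50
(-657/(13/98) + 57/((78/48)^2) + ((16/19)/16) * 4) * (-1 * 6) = 95000124/3211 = 29585.84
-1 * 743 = -743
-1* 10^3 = -1000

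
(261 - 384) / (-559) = 123 / 559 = 0.22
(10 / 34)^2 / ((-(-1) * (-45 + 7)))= -0.00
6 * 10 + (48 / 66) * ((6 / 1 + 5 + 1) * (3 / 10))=62.62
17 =17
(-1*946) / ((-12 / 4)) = 946 / 3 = 315.33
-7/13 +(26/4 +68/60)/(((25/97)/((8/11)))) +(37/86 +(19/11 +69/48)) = 907460413/36894000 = 24.60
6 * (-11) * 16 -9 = -1065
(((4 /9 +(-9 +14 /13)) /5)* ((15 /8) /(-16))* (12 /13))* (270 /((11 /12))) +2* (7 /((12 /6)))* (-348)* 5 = -90216105 /7436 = -12132.34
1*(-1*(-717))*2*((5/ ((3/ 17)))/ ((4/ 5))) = 101575/ 2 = 50787.50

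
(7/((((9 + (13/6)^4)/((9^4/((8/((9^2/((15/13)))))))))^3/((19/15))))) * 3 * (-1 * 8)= -55248200138679050084939727552/40678803994140625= -1358156944502.03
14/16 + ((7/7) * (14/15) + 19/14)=2659/840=3.17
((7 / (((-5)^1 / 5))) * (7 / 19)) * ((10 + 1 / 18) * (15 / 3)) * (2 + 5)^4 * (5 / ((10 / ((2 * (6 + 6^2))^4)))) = -147248697798720 / 19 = -7749931463090.53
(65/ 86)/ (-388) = -65/ 33368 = -0.00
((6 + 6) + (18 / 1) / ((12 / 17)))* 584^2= 12789600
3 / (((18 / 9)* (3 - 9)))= -1 / 4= -0.25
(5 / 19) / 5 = 1 / 19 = 0.05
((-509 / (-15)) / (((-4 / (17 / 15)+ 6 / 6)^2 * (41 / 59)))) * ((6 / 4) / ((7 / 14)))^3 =206.07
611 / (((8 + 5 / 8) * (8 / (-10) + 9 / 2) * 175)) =9776 / 89355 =0.11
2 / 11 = 0.18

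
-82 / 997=-0.08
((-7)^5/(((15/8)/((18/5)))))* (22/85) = -17748192/2125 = -8352.09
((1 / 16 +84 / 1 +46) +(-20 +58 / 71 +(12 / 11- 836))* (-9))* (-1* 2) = -97679885 / 6248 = -15633.78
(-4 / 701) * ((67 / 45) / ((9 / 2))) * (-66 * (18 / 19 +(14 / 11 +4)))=278720 / 359613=0.78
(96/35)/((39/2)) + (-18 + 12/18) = -23468/1365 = -17.19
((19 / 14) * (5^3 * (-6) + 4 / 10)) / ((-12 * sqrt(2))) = 17803 * sqrt(2) / 420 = 59.95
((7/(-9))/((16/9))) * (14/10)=-49/80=-0.61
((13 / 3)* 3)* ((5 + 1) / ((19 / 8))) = 624 / 19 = 32.84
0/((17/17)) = 0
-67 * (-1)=67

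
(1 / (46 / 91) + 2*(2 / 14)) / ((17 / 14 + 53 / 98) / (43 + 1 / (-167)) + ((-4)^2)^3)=9159885 / 16572294443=0.00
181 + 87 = 268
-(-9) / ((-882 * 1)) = -1 / 98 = -0.01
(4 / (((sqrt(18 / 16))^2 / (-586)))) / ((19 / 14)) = -262528 / 171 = -1535.25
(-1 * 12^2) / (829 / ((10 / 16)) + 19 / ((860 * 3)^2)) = -958521600 / 8829048979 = -0.11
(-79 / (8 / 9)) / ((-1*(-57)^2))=79 / 2888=0.03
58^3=195112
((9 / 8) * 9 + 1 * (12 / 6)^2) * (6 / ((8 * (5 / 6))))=1017 / 80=12.71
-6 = -6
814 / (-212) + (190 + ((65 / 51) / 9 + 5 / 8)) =36378983 / 194616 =186.93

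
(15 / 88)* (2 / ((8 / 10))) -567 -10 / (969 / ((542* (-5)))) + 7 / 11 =-537.97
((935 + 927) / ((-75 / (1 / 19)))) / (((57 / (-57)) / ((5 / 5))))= 98 / 75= 1.31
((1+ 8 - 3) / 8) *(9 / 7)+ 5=167 / 28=5.96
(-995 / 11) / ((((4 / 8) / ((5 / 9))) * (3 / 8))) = -79600 / 297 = -268.01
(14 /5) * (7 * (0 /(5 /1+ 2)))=0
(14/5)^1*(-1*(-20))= 56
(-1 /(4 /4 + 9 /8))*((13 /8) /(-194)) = 13 /3298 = 0.00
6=6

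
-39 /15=-13 /5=-2.60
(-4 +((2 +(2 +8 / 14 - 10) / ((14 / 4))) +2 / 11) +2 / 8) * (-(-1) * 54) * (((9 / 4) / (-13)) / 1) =1933551 / 56056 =34.49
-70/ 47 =-1.49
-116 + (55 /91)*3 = -10391 /91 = -114.19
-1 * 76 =-76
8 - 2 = 6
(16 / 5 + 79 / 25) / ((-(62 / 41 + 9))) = -6519 / 10775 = -0.61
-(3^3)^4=-531441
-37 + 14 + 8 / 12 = -67 / 3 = -22.33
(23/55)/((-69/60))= -4/11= -0.36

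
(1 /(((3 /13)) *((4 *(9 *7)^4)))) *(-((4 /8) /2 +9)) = -481 /756142128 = -0.00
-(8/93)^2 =-64/8649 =-0.01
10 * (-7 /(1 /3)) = -210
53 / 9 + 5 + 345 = 3203 / 9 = 355.89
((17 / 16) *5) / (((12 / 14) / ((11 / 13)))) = 6545 / 1248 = 5.24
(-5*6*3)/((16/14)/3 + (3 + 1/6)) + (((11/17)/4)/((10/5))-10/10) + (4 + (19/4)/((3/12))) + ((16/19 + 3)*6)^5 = 326659663196147685/50175670136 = 6510319.89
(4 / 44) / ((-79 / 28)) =-28 / 869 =-0.03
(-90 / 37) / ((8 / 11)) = -495 / 148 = -3.34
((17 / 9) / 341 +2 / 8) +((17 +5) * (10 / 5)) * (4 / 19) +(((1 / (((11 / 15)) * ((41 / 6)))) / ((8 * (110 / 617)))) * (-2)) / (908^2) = 825536374797803 / 86727877828416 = 9.52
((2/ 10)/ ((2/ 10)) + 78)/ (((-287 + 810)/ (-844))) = -66676/ 523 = -127.49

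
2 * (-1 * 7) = -14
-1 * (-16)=16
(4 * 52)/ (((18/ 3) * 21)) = 1.65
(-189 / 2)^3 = -6751269 / 8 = -843908.62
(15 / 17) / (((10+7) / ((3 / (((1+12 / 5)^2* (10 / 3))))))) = 675 / 167042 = 0.00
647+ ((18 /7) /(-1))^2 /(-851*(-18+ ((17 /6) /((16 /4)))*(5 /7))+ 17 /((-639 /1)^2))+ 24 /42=1543105523814207 /2382910050325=647.57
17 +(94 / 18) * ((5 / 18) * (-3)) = 683 / 54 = 12.65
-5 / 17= -0.29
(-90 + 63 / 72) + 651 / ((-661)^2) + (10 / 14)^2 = -15177069585 / 171273032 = -88.61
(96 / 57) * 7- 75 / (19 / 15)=-901 / 19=-47.42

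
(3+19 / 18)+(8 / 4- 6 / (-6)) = 127 / 18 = 7.06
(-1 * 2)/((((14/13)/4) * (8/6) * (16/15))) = -585/112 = -5.22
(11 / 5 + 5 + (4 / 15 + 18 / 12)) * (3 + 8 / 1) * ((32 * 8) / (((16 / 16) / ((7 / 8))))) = 331408 / 15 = 22093.87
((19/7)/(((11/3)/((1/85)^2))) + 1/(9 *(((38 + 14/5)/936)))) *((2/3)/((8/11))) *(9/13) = 4254421/2629900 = 1.62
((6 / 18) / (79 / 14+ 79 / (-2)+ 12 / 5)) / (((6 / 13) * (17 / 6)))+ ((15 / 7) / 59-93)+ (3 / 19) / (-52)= -2130246387181 / 22912078644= -92.97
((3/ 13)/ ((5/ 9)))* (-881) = -23787/ 65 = -365.95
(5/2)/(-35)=-1/14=-0.07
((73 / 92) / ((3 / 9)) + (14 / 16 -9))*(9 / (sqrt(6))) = -3171*sqrt(6) / 368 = -21.11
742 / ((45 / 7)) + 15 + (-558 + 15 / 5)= -19106 / 45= -424.58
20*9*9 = 1620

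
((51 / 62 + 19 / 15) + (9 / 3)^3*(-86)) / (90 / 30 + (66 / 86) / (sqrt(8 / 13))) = -15956995732 / 18440505 + 1020505541*sqrt(26) / 18440505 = -583.14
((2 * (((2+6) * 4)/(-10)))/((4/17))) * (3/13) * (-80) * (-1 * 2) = -13056/13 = -1004.31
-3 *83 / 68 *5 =-1245 / 68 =-18.31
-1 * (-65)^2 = -4225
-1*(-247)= 247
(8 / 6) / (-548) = -1 / 411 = -0.00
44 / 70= 22 / 35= 0.63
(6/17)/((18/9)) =0.18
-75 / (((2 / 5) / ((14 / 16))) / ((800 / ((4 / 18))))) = -590625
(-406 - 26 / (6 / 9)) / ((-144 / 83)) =256.49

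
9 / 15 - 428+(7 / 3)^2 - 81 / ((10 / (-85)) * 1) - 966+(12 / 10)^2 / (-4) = -314917 / 450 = -699.82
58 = 58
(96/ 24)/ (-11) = -4/ 11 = -0.36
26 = 26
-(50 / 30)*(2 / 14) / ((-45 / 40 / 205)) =8200 / 189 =43.39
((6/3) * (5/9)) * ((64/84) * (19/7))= 3040/1323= 2.30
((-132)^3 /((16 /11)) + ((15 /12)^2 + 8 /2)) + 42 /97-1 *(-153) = -2453819095 /1552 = -1581069.00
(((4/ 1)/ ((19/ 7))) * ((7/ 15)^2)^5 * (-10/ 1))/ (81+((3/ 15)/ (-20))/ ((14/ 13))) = -885842380864/ 9938467991953125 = -0.00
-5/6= -0.83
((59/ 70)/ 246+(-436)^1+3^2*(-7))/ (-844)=8592721/ 14533680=0.59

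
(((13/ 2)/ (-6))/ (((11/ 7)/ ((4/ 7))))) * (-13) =169/ 33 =5.12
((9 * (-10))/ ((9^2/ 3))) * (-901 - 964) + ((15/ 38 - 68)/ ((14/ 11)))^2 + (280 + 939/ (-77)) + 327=12852939439/ 1334256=9633.04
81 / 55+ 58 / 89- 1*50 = -234351 / 4895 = -47.88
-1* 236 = -236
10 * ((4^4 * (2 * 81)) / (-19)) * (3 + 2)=-2073600 / 19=-109136.84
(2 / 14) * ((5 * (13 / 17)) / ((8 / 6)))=195 / 476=0.41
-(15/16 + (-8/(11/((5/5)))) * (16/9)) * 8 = 563/198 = 2.84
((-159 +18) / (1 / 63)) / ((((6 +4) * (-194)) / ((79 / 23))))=701757 / 44620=15.73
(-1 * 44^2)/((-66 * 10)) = 44/15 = 2.93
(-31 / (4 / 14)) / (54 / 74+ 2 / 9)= -72261 / 634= -113.98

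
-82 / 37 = -2.22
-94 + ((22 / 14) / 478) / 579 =-182109385 / 1937334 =-94.00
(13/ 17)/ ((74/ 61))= 793/ 1258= 0.63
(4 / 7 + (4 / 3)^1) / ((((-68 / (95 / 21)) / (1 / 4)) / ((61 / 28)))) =-28975 / 419832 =-0.07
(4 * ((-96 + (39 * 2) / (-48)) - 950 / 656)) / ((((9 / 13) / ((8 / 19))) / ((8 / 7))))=-275.45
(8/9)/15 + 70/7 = 1358/135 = 10.06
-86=-86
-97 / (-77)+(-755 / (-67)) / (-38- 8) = 240819 / 237314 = 1.01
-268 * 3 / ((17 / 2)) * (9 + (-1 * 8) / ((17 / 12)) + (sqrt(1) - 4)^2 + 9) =-583704 / 289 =-2019.74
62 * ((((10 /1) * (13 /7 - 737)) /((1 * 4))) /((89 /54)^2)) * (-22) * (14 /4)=3229993.67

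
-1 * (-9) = 9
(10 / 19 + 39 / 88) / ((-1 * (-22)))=1621 / 36784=0.04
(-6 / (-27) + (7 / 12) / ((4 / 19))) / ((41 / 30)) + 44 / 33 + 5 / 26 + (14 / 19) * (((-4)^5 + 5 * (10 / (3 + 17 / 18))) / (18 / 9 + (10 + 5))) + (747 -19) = 201796099079 / 293358936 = 687.88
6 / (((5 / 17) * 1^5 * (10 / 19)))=969 / 25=38.76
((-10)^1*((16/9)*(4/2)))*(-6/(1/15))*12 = 38400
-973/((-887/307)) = 298711/887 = 336.77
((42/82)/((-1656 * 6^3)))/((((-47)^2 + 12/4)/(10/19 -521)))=9889/29350626048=0.00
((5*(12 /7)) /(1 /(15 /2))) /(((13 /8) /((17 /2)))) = 30600 /91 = 336.26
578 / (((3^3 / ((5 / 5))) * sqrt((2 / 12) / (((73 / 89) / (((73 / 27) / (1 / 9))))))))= 578 * sqrt(178) / 801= 9.63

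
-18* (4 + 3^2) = -234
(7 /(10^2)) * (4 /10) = 0.03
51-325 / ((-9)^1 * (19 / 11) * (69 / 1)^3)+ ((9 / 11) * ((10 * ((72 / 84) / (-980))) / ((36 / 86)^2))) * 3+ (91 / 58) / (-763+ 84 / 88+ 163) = 238905068096922751 / 4695929241088932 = 50.87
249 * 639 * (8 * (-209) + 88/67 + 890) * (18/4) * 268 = -149804279388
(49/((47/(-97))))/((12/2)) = -16.85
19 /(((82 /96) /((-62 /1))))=-56544 /41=-1379.12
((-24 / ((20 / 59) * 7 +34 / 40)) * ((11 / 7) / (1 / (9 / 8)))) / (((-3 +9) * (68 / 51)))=-87615 / 53242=-1.65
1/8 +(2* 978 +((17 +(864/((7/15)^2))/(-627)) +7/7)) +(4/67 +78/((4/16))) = 12514537395/5489176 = 2279.86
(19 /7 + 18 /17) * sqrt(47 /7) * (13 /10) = 5837 * sqrt(329) /8330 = 12.71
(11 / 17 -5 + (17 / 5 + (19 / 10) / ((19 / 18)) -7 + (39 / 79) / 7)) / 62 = -142952 / 1457155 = -0.10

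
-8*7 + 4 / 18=-55.78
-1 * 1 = -1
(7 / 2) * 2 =7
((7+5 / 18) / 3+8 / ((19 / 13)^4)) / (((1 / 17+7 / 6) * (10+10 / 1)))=499976851 / 2932222500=0.17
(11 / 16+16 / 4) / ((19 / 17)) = 1275 / 304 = 4.19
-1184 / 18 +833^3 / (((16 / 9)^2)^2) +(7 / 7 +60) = 34130882332265 / 589824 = 57866214.89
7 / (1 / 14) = 98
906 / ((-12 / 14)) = -1057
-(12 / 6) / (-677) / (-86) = -0.00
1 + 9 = 10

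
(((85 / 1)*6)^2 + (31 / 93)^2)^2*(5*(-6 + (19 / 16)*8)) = 191793612213035 / 162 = 1183911186500.22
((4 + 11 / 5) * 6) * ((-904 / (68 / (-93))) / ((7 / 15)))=11728044 / 119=98554.99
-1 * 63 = -63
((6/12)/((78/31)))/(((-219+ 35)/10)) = -0.01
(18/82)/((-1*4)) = -9/164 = -0.05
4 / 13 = 0.31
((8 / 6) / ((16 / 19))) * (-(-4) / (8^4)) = 19 / 12288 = 0.00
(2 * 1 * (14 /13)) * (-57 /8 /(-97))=399 /2522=0.16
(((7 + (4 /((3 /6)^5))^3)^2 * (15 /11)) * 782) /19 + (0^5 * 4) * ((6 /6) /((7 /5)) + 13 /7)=51589429970126130 /209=246839377847493.44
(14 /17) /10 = 7 /85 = 0.08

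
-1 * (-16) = 16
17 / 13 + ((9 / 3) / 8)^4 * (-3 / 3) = 68579 / 53248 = 1.29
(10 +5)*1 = 15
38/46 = 0.83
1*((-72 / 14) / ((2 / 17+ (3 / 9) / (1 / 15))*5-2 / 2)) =-306 / 1463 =-0.21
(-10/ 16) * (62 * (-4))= 155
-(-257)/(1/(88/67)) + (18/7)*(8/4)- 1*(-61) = 189333/469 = 403.70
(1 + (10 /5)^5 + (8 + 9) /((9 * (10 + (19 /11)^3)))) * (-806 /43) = -4846332920 /7805403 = -620.89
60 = 60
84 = 84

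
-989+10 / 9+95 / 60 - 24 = -36371 / 36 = -1010.31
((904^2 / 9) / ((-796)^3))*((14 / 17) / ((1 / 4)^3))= -0.01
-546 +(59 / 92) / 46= -2310613 / 4232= -545.99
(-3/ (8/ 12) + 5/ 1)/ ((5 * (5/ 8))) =4/ 25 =0.16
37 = 37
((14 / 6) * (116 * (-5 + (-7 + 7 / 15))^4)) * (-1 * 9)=-727344973292 / 16875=-43101924.34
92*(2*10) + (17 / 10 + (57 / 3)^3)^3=322927693084543 / 1000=322927693084.54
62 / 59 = 1.05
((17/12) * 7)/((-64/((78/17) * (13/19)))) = -1183/2432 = -0.49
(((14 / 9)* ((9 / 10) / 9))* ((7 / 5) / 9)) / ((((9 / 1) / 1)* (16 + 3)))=49 / 346275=0.00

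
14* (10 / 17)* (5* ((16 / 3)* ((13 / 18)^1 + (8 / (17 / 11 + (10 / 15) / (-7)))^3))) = 25555882090144 / 690251085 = 37024.04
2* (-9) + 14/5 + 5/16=-1191/80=-14.89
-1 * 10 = -10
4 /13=0.31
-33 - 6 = -39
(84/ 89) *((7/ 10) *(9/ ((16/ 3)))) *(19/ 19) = 3969/ 3560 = 1.11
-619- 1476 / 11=-8285 / 11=-753.18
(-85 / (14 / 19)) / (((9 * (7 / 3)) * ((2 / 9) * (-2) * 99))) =1615 / 12936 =0.12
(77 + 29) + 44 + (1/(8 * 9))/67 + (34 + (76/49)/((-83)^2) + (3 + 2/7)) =304975687057/1628394264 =187.29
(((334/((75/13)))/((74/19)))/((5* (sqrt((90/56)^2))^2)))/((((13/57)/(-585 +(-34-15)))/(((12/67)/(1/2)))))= -239728120576/209165625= -1146.12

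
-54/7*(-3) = 162/7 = 23.14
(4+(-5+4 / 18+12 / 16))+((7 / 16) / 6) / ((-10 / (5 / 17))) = -293 / 9792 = -0.03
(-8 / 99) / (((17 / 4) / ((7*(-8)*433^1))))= 775936 / 1683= 461.04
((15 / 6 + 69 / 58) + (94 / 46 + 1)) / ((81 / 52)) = 25948 / 6003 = 4.32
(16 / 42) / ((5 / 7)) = 8 / 15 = 0.53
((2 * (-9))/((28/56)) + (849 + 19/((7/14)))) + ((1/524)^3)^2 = 17616404831367704577/20700828238974976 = 851.00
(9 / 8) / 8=9 / 64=0.14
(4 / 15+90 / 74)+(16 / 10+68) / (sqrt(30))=823 / 555+58 * sqrt(30) / 25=14.19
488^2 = 238144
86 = 86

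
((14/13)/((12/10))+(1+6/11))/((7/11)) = 1048/273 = 3.84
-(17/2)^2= -72.25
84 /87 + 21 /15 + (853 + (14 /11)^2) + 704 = 27387488 /17545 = 1560.99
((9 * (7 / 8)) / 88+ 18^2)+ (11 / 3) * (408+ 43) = 4177021 / 2112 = 1977.76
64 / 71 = 0.90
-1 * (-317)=317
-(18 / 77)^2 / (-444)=27 / 219373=0.00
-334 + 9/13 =-4333/13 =-333.31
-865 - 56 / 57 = -49361 / 57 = -865.98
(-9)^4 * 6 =39366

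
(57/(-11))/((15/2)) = -0.69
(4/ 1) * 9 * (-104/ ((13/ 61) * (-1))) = 17568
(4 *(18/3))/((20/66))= 396/5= 79.20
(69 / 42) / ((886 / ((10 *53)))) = 6095 / 6202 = 0.98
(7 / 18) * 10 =35 / 9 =3.89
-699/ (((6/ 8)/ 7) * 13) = -6524/ 13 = -501.85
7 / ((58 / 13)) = 91 / 58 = 1.57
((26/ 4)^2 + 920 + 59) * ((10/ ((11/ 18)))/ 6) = 61275/ 22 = 2785.23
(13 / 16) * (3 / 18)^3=13 / 3456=0.00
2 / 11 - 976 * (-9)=96626 / 11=8784.18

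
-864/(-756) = 8/7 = 1.14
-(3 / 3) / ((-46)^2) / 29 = -0.00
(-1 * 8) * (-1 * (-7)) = -56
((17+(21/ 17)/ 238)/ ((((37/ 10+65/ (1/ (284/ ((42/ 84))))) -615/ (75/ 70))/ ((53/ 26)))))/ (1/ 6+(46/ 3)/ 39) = 23442165/ 13761632923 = 0.00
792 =792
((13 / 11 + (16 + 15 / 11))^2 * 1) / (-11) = -41616 / 1331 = -31.27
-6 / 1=-6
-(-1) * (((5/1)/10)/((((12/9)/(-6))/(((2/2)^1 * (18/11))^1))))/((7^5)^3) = -81/104446353218746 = -0.00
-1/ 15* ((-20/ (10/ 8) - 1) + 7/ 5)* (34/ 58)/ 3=442/ 2175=0.20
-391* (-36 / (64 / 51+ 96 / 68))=10557 / 2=5278.50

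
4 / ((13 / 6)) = 24 / 13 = 1.85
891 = 891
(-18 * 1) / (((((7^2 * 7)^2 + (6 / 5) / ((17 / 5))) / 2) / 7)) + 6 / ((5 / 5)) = 11995950 / 2000039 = 6.00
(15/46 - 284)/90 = -13049/4140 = -3.15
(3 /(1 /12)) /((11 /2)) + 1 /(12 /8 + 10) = 1678 /253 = 6.63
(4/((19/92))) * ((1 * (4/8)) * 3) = 29.05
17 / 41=0.41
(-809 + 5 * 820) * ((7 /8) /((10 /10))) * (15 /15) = 23037 /8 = 2879.62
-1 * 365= -365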